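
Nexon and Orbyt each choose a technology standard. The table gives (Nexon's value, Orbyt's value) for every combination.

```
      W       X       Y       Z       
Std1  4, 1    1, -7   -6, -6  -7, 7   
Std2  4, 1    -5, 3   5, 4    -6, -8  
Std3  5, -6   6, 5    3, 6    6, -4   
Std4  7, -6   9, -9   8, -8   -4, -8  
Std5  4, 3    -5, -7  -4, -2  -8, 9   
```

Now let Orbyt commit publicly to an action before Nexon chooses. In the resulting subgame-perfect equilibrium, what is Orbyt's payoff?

-4

Backward induction with Orbyt moving first.
- W → Nexon plays Std4 (best of 4, 4, 5, 7, 4); Orbyt gets -6.
- X → Nexon plays Std4 (best of 1, -5, 6, 9, -5); Orbyt gets -9.
- Y → Nexon plays Std4 (best of -6, 5, 3, 8, -4); Orbyt gets -8.
- Z → Nexon plays Std3 (best of -7, -6, 6, -4, -8); Orbyt gets -4.
Among -6, -9, -8, -4, the best is -4 at Z. Subgame-perfect outcome: (Std3, Z) with payoffs (6, -4).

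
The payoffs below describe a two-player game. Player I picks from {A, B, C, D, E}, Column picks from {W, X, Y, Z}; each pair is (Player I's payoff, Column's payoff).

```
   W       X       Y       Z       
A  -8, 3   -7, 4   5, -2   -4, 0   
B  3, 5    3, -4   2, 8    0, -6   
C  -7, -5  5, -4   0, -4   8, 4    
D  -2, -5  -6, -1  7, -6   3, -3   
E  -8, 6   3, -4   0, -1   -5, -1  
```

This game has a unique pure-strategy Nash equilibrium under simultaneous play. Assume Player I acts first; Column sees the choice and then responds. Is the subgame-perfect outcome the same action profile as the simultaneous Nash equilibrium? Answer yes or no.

Backward induction with Player I moving first.
- A: BR = X, leader payoff -7.
- B: BR = Y, leader payoff 2.
- C: BR = Z, leader payoff 8.
- D: BR = X, leader payoff -6.
- E: BR = W, leader payoff -8.
Among -7, 2, 8, -6, -8, the best is 8 at C. Subgame-perfect outcome: (C, Z) with payoffs (8, 4).
For the simultaneous game, intersect best replies.
Player I's best replies: W→B; X→C; Y→D; Z→C.
Column's best replies: A→X; B→Y; C→Z; D→X; E→W.
Only (C, Z) has each player best-responding; Nash payoffs (8, 4).
Sequential outcome (C, Z) coincides with the Nash profile (C, Z).

yes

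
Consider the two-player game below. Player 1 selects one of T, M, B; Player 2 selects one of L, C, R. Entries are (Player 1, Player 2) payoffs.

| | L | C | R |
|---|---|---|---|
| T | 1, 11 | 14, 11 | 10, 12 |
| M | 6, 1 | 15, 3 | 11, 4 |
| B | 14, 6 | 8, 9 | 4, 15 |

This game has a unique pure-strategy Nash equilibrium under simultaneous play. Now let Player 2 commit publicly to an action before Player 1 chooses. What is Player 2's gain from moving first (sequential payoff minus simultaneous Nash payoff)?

2

Player 1 best-responds to each possible Player 2 move:
- L: Player 1 compares 1, 6, 14 and picks B; Player 2 would get 6.
- C: Player 1 compares 14, 15, 8 and picks M; Player 2 would get 3.
- R: Player 1 compares 10, 11, 4 and picks M; Player 2 would get 4.
Among 6, 3, 4, the best is 6 at L. Subgame-perfect outcome: (B, L) with payoffs (14, 6).
Now find the simultaneous Nash equilibrium.
Player 1's best replies: L→B; C→M; R→M.
Player 2's best replies: T→R; M→R; B→R.
Only (M, R) has each player best-responding; Nash payoffs (11, 4).
Player 2's commitment gain: 6 − 4 = 2.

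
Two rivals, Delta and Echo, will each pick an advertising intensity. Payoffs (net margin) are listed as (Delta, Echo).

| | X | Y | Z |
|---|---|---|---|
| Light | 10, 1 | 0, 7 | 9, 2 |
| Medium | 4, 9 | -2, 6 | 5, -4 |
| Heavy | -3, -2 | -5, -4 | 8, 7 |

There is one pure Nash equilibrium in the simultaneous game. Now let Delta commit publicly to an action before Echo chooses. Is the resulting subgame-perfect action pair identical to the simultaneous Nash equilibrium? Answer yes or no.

Echo best-responds to each possible Delta move:
- Light: BR = Y, leader payoff 0.
- Medium: BR = X, leader payoff 4.
- Heavy: BR = Z, leader payoff 8.
Delta's induced payoffs are 0, 4, 8, so Delta commits to Heavy. Subgame-perfect outcome: (Heavy, Z) with payoffs (8, 7).
For the simultaneous game, intersect best replies.
Delta's best replies: X→Light; Y→Light; Z→Light.
Echo's best replies: Light→Y; Medium→X; Heavy→Z.
Only (Light, Y) has each player best-responding; Nash payoffs (0, 7).
Sequential outcome (Heavy, Z) differs from the Nash profile (Light, Y).

no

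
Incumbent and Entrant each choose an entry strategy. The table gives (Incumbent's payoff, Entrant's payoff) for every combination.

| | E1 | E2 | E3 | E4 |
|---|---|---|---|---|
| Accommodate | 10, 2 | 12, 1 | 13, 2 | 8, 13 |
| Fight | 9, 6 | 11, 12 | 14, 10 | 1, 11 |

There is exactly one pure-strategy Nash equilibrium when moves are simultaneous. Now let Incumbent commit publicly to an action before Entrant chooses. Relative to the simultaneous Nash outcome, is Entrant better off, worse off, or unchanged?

Entrant best-responds to each possible Incumbent move:
- Accommodate → Entrant plays E4 (best of 2, 1, 2, 13); Incumbent gets 8.
- Fight → Entrant plays E2 (best of 6, 12, 10, 11); Incumbent gets 11.
Incumbent's induced payoffs are 8, 11, so Incumbent commits to Fight. Subgame-perfect outcome: (Fight, E2) with payoffs (11, 12).
Under simultaneous play:
Incumbent's best replies: E1→Accommodate; E2→Accommodate; E3→Fight; E4→Accommodate.
Entrant's best replies: Accommodate→E4; Fight→E2.
Only (Accommodate, E4) has each player best-responding; Nash payoffs (8, 13).
Entrant earns 12 sequentially versus 13 at the Nash outcome: worse off.

worse off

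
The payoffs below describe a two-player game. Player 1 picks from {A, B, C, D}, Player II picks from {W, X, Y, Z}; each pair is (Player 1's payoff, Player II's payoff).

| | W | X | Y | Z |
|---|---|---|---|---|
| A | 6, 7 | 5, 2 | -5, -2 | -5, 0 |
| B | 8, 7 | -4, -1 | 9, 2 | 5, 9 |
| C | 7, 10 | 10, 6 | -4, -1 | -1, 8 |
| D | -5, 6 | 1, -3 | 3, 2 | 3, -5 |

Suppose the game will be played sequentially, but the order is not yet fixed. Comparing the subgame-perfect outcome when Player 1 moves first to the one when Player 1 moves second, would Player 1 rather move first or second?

first

If Player 1 leads: Player II's best replies are A→W, B→Z, C→W, D→W; Player 1's induced payoffs 6, 5, 7, -5; outcome (C, W), payoffs (7, 10).
If Player II leads: Player 1's best replies are W→B, X→C, Y→B, Z→B; Player II's induced payoffs 7, 6, 2, 9; outcome (B, Z), payoffs (5, 9).
Player 1 gets 7 moving first and 5 moving second, so Player 1 prefers to move first.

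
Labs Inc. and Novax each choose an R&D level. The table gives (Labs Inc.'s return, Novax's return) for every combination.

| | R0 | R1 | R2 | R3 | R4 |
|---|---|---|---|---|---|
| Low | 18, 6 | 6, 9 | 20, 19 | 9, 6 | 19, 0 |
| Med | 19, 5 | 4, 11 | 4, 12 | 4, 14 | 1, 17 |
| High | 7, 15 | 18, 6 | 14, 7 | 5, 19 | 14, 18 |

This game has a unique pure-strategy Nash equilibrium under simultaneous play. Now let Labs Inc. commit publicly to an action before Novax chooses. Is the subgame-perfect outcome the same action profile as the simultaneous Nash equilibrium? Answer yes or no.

yes

Solve by backward induction (Labs Inc. leads).
- Low: Novax compares 6, 9, 19, 6, 0 and picks R2; Labs Inc. would get 20.
- Med: Novax compares 5, 11, 12, 14, 17 and picks R4; Labs Inc. would get 1.
- High: Novax compares 15, 6, 7, 19, 18 and picks R3; Labs Inc. would get 5.
Among 20, 1, 5, the best is 20 at Low. Subgame-perfect outcome: (Low, R2) with payoffs (20, 19).
Under simultaneous play:
Labs Inc.'s best replies: R0→Med; R1→High; R2→Low; R3→Low; R4→Low.
Novax's best replies: Low→R2; Med→R4; High→R3.
Only (Low, R2) has each player best-responding; Nash payoffs (20, 19).
Sequential outcome (Low, R2) coincides with the Nash profile (Low, R2).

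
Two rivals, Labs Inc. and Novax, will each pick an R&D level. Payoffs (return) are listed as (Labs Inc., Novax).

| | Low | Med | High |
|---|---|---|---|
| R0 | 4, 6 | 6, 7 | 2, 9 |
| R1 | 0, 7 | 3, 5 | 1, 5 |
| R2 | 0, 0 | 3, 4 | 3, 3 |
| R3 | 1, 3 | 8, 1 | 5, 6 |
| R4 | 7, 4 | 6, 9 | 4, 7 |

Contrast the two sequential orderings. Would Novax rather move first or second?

second

If Labs Inc. leads: Novax's best replies are R0→High, R1→Low, R2→Med, R3→High, R4→Med; Labs Inc.'s induced payoffs 2, 0, 3, 5, 6; outcome (R4, Med), payoffs (6, 9).
If Novax leads: Labs Inc.'s best replies are Low→R4, Med→R3, High→R3; Novax's induced payoffs 4, 1, 6; outcome (R3, High), payoffs (5, 6).
Novax gets 6 moving first and 9 moving second, so Novax prefers to move second.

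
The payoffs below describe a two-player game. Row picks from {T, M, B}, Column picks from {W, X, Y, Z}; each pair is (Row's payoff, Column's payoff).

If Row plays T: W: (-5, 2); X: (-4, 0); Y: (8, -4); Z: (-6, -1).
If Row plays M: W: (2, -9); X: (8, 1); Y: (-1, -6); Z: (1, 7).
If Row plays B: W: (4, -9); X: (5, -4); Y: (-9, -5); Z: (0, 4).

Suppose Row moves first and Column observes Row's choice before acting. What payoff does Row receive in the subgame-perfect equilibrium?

Backward induction with Row moving first.
- T → Column plays W (best of 2, 0, -4, -1); Row gets -5.
- M → Column plays Z (best of -9, 1, -6, 7); Row gets 1.
- B → Column plays Z (best of -9, -4, -5, 4); Row gets 0.
Among -5, 1, 0, the best is 1 at M. Subgame-perfect outcome: (M, Z) with payoffs (1, 7).

1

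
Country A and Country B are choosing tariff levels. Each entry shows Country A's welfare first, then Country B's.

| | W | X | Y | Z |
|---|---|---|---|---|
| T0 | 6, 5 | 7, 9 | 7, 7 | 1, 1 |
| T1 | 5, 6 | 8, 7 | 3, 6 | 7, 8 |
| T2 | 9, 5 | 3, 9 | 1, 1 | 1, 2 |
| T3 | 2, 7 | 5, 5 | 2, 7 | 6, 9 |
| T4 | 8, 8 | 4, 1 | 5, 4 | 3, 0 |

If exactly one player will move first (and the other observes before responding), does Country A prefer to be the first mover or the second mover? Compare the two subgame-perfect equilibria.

first

If Country A leads: Country B's best replies are T0→X, T1→Z, T2→X, T3→Z, T4→W; Country A's induced payoffs 7, 7, 3, 6, 8; outcome (T4, W), payoffs (8, 8).
If Country B leads: Country A's best replies are W→T2, X→T1, Y→T0, Z→T1; Country B's induced payoffs 5, 7, 7, 8; outcome (T1, Z), payoffs (7, 8).
Country A gets 8 moving first and 7 moving second, so Country A prefers to move first.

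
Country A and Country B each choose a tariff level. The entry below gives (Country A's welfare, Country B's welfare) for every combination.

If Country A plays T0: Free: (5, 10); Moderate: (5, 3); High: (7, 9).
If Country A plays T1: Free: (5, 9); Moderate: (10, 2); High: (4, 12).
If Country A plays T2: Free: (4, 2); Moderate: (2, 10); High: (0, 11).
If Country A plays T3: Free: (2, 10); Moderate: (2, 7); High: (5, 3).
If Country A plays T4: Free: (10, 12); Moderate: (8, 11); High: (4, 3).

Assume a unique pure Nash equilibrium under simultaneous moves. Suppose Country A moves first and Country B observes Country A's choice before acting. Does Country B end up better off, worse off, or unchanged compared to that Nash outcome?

unchanged

Backward induction with Country A moving first.
- T0: BR = Free, leader payoff 5.
- T1: BR = High, leader payoff 4.
- T2: BR = High, leader payoff 0.
- T3: BR = Free, leader payoff 2.
- T4: BR = Free, leader payoff 10.
Among 5, 4, 0, 2, 10, the best is 10 at T4. Subgame-perfect outcome: (T4, Free) with payoffs (10, 12).
Now find the simultaneous Nash equilibrium.
Country A's best replies: Free→T4; Moderate→T1; High→T0.
Country B's best replies: T0→Free; T1→High; T2→High; T3→Free; T4→Free.
The unique mutual best reply is (T4, Free), giving (10, 12).
Country B earns 12 sequentially versus 12 at the Nash outcome: unchanged.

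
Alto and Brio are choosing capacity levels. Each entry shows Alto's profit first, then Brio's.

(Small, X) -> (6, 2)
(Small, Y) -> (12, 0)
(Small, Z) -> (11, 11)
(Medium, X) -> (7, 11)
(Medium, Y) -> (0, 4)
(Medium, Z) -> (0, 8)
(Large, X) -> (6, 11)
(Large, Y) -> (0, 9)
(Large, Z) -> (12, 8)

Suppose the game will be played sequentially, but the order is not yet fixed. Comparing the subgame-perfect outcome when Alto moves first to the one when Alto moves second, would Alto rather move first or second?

If Alto leads: Brio's best replies are Small→Z, Medium→X, Large→X; Alto's induced payoffs 11, 7, 6; outcome (Small, Z), payoffs (11, 11).
If Brio leads: Alto's best replies are X→Medium, Y→Small, Z→Large; Brio's induced payoffs 11, 0, 8; outcome (Medium, X), payoffs (7, 11).
Alto gets 11 moving first and 7 moving second, so Alto prefers to move first.

first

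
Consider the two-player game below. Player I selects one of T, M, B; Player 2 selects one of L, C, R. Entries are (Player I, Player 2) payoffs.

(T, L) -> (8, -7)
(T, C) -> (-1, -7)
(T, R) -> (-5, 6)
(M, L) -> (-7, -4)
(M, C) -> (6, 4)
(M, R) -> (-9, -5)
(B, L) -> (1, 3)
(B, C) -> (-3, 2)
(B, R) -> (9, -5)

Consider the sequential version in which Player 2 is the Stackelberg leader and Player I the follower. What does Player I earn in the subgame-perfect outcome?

Player I best-responds to each possible Player 2 move:
- L: BR = T, leader payoff -7.
- C: BR = M, leader payoff 4.
- R: BR = B, leader payoff -5.
Among -7, 4, -5, the best is 4 at C. Subgame-perfect outcome: (M, C) with payoffs (6, 4).

6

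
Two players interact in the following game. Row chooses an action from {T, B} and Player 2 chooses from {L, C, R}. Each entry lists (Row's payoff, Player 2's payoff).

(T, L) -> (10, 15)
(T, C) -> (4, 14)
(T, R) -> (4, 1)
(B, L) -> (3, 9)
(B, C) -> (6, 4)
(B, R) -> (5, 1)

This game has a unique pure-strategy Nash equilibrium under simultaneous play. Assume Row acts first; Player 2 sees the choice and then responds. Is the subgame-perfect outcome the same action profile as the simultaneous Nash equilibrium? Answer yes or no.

Solve by backward induction (Row leads).
- T: Player 2 compares 15, 14, 1 and picks L; Row would get 10.
- B: Player 2 compares 9, 4, 1 and picks L; Row would get 3.
Row's induced payoffs are 10, 3, so Row commits to T. Subgame-perfect outcome: (T, L) with payoffs (10, 15).
For the simultaneous game, intersect best replies.
Row's best replies: L→T; C→B; R→B.
Player 2's best replies: T→L; B→L.
The unique mutual best reply is (T, L), giving (10, 15).
Sequential outcome (T, L) coincides with the Nash profile (T, L).

yes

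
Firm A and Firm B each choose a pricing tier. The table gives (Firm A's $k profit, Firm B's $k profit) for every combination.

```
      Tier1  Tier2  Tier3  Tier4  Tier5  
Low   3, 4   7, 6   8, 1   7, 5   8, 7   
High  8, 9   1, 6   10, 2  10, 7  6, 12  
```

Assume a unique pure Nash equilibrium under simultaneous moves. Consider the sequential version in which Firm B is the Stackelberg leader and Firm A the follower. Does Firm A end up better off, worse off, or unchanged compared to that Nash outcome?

Backward induction with Firm B moving first.
- Tier1: Firm A compares 3, 8 and picks High; Firm B would get 9.
- Tier2: Firm A compares 7, 1 and picks Low; Firm B would get 6.
- Tier3: Firm A compares 8, 10 and picks High; Firm B would get 2.
- Tier4: Firm A compares 7, 10 and picks High; Firm B would get 7.
- Tier5: Firm A compares 8, 6 and picks Low; Firm B would get 7.
Among 9, 6, 2, 7, 7, the best is 9 at Tier1. Subgame-perfect outcome: (High, Tier1) with payoffs (8, 9).
Under simultaneous play:
Firm A's best replies: Tier1→High; Tier2→Low; Tier3→High; Tier4→High; Tier5→Low.
Firm B's best replies: Low→Tier5; High→Tier5.
Only (Low, Tier5) has each player best-responding; Nash payoffs (8, 7).
Firm A earns 8 sequentially versus 8 at the Nash outcome: unchanged.

unchanged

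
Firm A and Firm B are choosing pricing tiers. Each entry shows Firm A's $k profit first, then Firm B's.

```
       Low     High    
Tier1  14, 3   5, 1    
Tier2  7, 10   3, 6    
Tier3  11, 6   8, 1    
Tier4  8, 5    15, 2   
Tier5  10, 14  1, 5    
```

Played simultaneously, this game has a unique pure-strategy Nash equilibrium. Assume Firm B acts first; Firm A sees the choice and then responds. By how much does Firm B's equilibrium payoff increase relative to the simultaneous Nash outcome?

0

Backward induction with Firm B moving first.
- Low: Firm A compares 14, 7, 11, 8, 10 and picks Tier1; Firm B would get 3.
- High: Firm A compares 5, 3, 8, 15, 1 and picks Tier4; Firm B would get 2.
Firm B's induced payoffs are 3, 2, so Firm B commits to Low. Subgame-perfect outcome: (Tier1, Low) with payoffs (14, 3).
Under simultaneous play:
Firm A's best replies: Low→Tier1; High→Tier4.
Firm B's best replies: Tier1→Low; Tier2→Low; Tier3→Low; Tier4→Low; Tier5→Low.
The unique mutual best reply is (Tier1, Low), giving (14, 3).
Firm B's commitment gain: 3 − 3 = 0.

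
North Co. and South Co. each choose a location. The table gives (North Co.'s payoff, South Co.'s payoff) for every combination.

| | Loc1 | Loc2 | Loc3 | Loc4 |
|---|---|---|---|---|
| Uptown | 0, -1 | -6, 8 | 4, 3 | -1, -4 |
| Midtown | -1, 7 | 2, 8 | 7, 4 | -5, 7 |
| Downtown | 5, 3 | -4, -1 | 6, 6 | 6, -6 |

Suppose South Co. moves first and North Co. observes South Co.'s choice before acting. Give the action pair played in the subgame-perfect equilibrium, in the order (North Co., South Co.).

(Midtown, Loc2)

Backward induction with South Co. moving first.
- Loc1 → North Co. plays Downtown (best of 0, -1, 5); South Co. gets 3.
- Loc2 → North Co. plays Midtown (best of -6, 2, -4); South Co. gets 8.
- Loc3 → North Co. plays Midtown (best of 4, 7, 6); South Co. gets 4.
- Loc4 → North Co. plays Downtown (best of -1, -5, 6); South Co. gets -6.
South Co.'s induced payoffs are 3, 8, 4, -6, so South Co. commits to Loc2. Subgame-perfect outcome: (Midtown, Loc2) with payoffs (2, 8).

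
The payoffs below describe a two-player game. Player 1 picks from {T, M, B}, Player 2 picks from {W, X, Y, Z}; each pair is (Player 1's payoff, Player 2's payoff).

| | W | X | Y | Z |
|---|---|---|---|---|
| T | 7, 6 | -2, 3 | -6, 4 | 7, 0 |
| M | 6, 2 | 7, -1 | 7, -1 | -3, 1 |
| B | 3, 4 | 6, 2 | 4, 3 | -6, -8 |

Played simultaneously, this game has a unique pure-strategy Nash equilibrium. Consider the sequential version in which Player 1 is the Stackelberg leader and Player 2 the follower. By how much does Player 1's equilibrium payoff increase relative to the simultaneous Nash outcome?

Player 2 best-responds to each possible Player 1 move:
- T: BR = W, leader payoff 7.
- M: BR = W, leader payoff 6.
- B: BR = W, leader payoff 3.
Player 1's induced payoffs are 7, 6, 3, so Player 1 commits to T. Subgame-perfect outcome: (T, W) with payoffs (7, 6).
Under simultaneous play:
Player 1's best replies: W→T; X→M; Y→M; Z→T.
Player 2's best replies: T→W; M→W; B→W.
Only (T, W) has each player best-responding; Nash payoffs (7, 6).
Player 1's commitment gain: 7 − 7 = 0.

0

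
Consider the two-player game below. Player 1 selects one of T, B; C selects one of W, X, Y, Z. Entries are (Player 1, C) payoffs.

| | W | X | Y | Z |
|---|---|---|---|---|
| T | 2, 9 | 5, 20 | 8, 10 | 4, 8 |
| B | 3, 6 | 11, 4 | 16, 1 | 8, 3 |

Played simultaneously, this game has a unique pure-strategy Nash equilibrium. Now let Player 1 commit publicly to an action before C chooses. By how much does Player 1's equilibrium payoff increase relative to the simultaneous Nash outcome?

Work backward from C's decision.
- T: BR = X, leader payoff 5.
- B: BR = W, leader payoff 3.
Among 5, 3, the best is 5 at T. Subgame-perfect outcome: (T, X) with payoffs (5, 20).
For the simultaneous game, intersect best replies.
Player 1's best replies: W→B; X→B; Y→B; Z→B.
C's best replies: T→X; B→W.
The unique mutual best reply is (B, W), giving (3, 6).
Player 1's commitment gain: 5 − 3 = 2.

2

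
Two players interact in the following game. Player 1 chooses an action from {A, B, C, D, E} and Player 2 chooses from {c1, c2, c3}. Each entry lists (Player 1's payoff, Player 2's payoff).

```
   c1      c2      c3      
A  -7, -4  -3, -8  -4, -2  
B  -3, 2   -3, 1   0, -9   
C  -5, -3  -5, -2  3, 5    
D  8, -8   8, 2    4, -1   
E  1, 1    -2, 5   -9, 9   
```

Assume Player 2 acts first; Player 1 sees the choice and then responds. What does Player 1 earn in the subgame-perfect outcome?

8

Work backward from Player 1's decision.
- c1: Player 1 compares -7, -3, -5, 8, 1 and picks D; Player 2 would get -8.
- c2: Player 1 compares -3, -3, -5, 8, -2 and picks D; Player 2 would get 2.
- c3: Player 1 compares -4, 0, 3, 4, -9 and picks D; Player 2 would get -1.
Among -8, 2, -1, the best is 2 at c2. Subgame-perfect outcome: (D, c2) with payoffs (8, 2).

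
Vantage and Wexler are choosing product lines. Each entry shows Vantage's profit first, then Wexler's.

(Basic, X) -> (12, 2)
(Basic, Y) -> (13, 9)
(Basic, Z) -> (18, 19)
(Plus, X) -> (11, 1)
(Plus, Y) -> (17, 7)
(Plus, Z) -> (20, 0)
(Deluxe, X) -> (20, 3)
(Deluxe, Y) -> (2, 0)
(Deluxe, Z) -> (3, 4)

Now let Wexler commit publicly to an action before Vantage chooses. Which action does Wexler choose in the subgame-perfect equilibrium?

Work backward from Vantage's decision.
- X: Vantage compares 12, 11, 20 and picks Deluxe; Wexler would get 3.
- Y: Vantage compares 13, 17, 2 and picks Plus; Wexler would get 7.
- Z: Vantage compares 18, 20, 3 and picks Plus; Wexler would get 0.
Maximizing over 3, 7, 0, Wexler chooses Y. Subgame-perfect outcome: (Plus, Y) with payoffs (17, 7).

Y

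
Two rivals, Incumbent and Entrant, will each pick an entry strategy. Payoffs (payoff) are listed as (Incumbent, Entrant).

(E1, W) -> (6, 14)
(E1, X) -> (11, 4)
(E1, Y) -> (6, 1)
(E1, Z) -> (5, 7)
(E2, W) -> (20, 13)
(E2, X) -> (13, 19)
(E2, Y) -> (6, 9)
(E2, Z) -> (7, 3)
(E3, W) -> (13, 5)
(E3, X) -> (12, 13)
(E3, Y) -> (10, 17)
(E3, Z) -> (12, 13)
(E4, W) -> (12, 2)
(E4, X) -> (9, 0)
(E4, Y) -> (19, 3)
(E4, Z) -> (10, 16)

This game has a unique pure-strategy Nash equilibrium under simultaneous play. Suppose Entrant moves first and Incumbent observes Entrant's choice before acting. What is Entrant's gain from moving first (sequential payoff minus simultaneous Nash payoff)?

0

Backward induction with Entrant moving first.
- W: BR = E2, leader payoff 13.
- X: BR = E2, leader payoff 19.
- Y: BR = E4, leader payoff 3.
- Z: BR = E3, leader payoff 13.
Entrant's induced payoffs are 13, 19, 3, 13, so Entrant commits to X. Subgame-perfect outcome: (E2, X) with payoffs (13, 19).
Under simultaneous play:
Incumbent's best replies: W→E2; X→E2; Y→E4; Z→E3.
Entrant's best replies: E1→W; E2→X; E3→Y; E4→Z.
Only (E2, X) has each player best-responding; Nash payoffs (13, 19).
Entrant's commitment gain: 19 − 19 = 0.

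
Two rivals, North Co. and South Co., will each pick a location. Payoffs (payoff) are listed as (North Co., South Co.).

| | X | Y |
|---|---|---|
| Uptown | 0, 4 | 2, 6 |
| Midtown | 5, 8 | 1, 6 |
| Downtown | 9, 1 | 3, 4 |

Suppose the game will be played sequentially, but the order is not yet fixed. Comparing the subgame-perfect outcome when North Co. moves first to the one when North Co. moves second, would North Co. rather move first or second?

If North Co. leads: South Co.'s best replies are Uptown→Y, Midtown→X, Downtown→Y; North Co.'s induced payoffs 2, 5, 3; outcome (Midtown, X), payoffs (5, 8).
If South Co. leads: North Co.'s best replies are X→Downtown, Y→Downtown; South Co.'s induced payoffs 1, 4; outcome (Downtown, Y), payoffs (3, 4).
North Co. gets 5 moving first and 3 moving second, so North Co. prefers to move first.

first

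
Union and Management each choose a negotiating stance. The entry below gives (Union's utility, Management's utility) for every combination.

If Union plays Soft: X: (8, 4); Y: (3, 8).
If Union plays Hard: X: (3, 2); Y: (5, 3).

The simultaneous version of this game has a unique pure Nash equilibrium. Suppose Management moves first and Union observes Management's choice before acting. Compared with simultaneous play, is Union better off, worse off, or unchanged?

better off

Backward induction with Management moving first.
- X → Union plays Soft (best of 8, 3); Management gets 4.
- Y → Union plays Hard (best of 3, 5); Management gets 3.
Among 4, 3, the best is 4 at X. Subgame-perfect outcome: (Soft, X) with payoffs (8, 4).
For the simultaneous game, intersect best replies.
Union's best replies: X→Soft; Y→Hard.
Management's best replies: Soft→Y; Hard→Y.
The unique mutual best reply is (Hard, Y), giving (5, 3).
Union earns 8 sequentially versus 5 at the Nash outcome: better off.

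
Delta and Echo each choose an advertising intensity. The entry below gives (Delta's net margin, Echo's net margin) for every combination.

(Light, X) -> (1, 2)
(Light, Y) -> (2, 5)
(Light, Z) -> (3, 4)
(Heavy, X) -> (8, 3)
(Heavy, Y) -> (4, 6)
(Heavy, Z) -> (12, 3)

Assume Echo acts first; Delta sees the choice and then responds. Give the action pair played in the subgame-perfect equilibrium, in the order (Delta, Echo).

(Heavy, Y)

Delta best-responds to each possible Echo move:
- X: Delta compares 1, 8 and picks Heavy; Echo would get 3.
- Y: Delta compares 2, 4 and picks Heavy; Echo would get 6.
- Z: Delta compares 3, 12 and picks Heavy; Echo would get 3.
Among 3, 6, 3, the best is 6 at Y. Subgame-perfect outcome: (Heavy, Y) with payoffs (4, 6).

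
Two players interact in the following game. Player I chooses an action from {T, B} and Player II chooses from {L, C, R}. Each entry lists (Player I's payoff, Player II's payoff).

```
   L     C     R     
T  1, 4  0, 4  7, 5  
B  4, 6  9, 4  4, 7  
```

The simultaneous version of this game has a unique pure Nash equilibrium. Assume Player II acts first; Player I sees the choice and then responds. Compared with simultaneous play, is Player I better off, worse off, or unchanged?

worse off

Player I best-responds to each possible Player II move:
- L → Player I plays B (best of 1, 4); Player II gets 6.
- C → Player I plays B (best of 0, 9); Player II gets 4.
- R → Player I plays T (best of 7, 4); Player II gets 5.
Player II's induced payoffs are 6, 4, 5, so Player II commits to L. Subgame-perfect outcome: (B, L) with payoffs (4, 6).
Now find the simultaneous Nash equilibrium.
Player I's best replies: L→B; C→B; R→T.
Player II's best replies: T→R; B→R.
Only (T, R) has each player best-responding; Nash payoffs (7, 5).
Player I earns 4 sequentially versus 7 at the Nash outcome: worse off.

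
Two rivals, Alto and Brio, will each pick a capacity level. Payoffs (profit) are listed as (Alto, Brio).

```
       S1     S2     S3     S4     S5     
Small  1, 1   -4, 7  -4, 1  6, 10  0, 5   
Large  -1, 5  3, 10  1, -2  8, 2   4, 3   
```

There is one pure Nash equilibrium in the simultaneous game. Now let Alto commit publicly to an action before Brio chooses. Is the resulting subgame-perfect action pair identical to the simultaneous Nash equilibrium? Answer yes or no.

Work backward from Brio's decision.
- Small: Brio compares 1, 7, 1, 10, 5 and picks S4; Alto would get 6.
- Large: Brio compares 5, 10, -2, 2, 3 and picks S2; Alto would get 3.
Maximizing over 6, 3, Alto chooses Small. Subgame-perfect outcome: (Small, S4) with payoffs (6, 10).
For the simultaneous game, intersect best replies.
Alto's best replies: S1→Small; S2→Large; S3→Large; S4→Large; S5→Large.
Brio's best replies: Small→S4; Large→S2.
The unique mutual best reply is (Large, S2), giving (3, 10).
Sequential outcome (Small, S4) differs from the Nash profile (Large, S2).

no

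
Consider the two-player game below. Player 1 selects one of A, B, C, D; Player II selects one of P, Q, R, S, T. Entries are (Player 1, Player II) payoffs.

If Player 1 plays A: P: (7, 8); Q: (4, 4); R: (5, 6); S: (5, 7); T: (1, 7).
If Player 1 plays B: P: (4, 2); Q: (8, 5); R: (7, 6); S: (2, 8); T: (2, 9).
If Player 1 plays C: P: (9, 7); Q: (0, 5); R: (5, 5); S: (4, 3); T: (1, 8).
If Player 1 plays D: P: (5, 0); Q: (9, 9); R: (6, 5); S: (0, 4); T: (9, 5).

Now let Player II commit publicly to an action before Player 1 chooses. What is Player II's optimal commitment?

Backward induction with Player II moving first.
- P: Player 1 compares 7, 4, 9, 5 and picks C; Player II would get 7.
- Q: Player 1 compares 4, 8, 0, 9 and picks D; Player II would get 9.
- R: Player 1 compares 5, 7, 5, 6 and picks B; Player II would get 6.
- S: Player 1 compares 5, 2, 4, 0 and picks A; Player II would get 7.
- T: Player 1 compares 1, 2, 1, 9 and picks D; Player II would get 5.
Maximizing over 7, 9, 6, 7, 5, Player II chooses Q. Subgame-perfect outcome: (D, Q) with payoffs (9, 9).

Q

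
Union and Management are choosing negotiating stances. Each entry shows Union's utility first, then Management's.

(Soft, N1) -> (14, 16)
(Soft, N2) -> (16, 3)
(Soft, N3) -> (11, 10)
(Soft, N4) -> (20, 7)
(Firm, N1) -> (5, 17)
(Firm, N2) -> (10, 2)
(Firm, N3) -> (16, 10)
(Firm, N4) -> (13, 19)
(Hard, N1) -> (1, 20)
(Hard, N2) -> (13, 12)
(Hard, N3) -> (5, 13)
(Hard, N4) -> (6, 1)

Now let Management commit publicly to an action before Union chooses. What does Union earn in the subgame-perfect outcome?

14

Backward induction with Management moving first.
- N1 → Union plays Soft (best of 14, 5, 1); Management gets 16.
- N2 → Union plays Soft (best of 16, 10, 13); Management gets 3.
- N3 → Union plays Firm (best of 11, 16, 5); Management gets 10.
- N4 → Union plays Soft (best of 20, 13, 6); Management gets 7.
Among 16, 3, 10, 7, the best is 16 at N1. Subgame-perfect outcome: (Soft, N1) with payoffs (14, 16).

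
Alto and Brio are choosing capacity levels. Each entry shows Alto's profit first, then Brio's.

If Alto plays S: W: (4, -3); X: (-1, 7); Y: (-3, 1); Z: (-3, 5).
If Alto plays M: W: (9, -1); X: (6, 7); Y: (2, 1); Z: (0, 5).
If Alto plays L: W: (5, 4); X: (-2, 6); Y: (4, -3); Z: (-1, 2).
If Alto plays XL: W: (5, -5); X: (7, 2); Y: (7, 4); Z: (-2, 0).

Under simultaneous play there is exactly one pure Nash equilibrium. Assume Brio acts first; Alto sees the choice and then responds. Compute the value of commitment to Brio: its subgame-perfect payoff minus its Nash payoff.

1

Solve by backward induction (Brio leads).
- W: BR = M, leader payoff -1.
- X: BR = XL, leader payoff 2.
- Y: BR = XL, leader payoff 4.
- Z: BR = M, leader payoff 5.
Among -1, 2, 4, 5, the best is 5 at Z. Subgame-perfect outcome: (M, Z) with payoffs (0, 5).
Under simultaneous play:
Alto's best replies: W→M; X→XL; Y→XL; Z→M.
Brio's best replies: S→X; M→X; L→X; XL→Y.
Only (XL, Y) has each player best-responding; Nash payoffs (7, 4).
Brio's commitment gain: 5 − 4 = 1.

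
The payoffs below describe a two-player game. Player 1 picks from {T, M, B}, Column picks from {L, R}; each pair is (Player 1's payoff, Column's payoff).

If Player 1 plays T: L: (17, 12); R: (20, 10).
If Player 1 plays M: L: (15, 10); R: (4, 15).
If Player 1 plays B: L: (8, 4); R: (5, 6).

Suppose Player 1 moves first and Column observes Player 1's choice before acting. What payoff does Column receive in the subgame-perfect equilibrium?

Backward induction with Player 1 moving first.
- T: BR = L, leader payoff 17.
- M: BR = R, leader payoff 4.
- B: BR = R, leader payoff 5.
Maximizing over 17, 4, 5, Player 1 chooses T. Subgame-perfect outcome: (T, L) with payoffs (17, 12).

12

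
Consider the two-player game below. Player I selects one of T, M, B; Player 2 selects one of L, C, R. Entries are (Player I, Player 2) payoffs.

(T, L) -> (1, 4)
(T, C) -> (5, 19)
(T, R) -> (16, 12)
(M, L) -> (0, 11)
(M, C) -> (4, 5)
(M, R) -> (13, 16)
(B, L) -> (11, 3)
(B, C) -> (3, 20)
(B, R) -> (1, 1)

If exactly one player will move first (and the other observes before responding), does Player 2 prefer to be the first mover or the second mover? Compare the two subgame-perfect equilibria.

If Player I leads: Player 2's best replies are T→C, M→R, B→C; Player I's induced payoffs 5, 13, 3; outcome (M, R), payoffs (13, 16).
If Player 2 leads: Player I's best replies are L→B, C→T, R→T; Player 2's induced payoffs 3, 19, 12; outcome (T, C), payoffs (5, 19).
Player 2 gets 19 moving first and 16 moving second, so Player 2 prefers to move first.

first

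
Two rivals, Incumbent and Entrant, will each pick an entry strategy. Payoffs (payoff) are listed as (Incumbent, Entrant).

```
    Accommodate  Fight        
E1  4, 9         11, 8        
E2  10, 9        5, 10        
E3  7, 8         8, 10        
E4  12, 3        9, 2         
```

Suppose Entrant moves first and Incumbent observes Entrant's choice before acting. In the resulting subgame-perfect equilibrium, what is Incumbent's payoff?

11

Incumbent best-responds to each possible Entrant move:
- Accommodate: Incumbent compares 4, 10, 7, 12 and picks E4; Entrant would get 3.
- Fight: Incumbent compares 11, 5, 8, 9 and picks E1; Entrant would get 8.
Entrant's induced payoffs are 3, 8, so Entrant commits to Fight. Subgame-perfect outcome: (E1, Fight) with payoffs (11, 8).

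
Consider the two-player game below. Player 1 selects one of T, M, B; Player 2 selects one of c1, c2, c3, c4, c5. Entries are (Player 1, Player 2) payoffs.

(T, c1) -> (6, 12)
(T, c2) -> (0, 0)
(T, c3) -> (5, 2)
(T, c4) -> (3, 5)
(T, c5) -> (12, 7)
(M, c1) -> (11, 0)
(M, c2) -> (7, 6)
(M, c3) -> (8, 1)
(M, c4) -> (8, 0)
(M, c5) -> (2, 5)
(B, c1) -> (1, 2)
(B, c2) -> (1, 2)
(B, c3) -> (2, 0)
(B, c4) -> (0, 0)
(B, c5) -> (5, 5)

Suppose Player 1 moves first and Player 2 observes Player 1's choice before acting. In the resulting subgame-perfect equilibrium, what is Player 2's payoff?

6

Player 2 best-responds to each possible Player 1 move:
- T: Player 2 compares 12, 0, 2, 5, 7 and picks c1; Player 1 would get 6.
- M: Player 2 compares 0, 6, 1, 0, 5 and picks c2; Player 1 would get 7.
- B: Player 2 compares 2, 2, 0, 0, 5 and picks c5; Player 1 would get 5.
Player 1's induced payoffs are 6, 7, 5, so Player 1 commits to M. Subgame-perfect outcome: (M, c2) with payoffs (7, 6).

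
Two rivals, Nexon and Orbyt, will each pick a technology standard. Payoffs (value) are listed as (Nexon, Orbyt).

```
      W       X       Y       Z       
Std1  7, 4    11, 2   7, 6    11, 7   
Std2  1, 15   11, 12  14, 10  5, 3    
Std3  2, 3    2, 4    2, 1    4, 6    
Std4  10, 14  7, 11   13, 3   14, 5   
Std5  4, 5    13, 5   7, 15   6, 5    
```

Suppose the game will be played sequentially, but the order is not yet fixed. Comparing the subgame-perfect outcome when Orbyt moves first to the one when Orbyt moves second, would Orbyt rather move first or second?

If Nexon leads: Orbyt's best replies are Std1→Z, Std2→W, Std3→Z, Std4→W, Std5→Y; Nexon's induced payoffs 11, 1, 4, 10, 7; outcome (Std1, Z), payoffs (11, 7).
If Orbyt leads: Nexon's best replies are W→Std4, X→Std5, Y→Std2, Z→Std4; Orbyt's induced payoffs 14, 5, 10, 5; outcome (Std4, W), payoffs (10, 14).
Orbyt gets 14 moving first and 7 moving second, so Orbyt prefers to move first.

first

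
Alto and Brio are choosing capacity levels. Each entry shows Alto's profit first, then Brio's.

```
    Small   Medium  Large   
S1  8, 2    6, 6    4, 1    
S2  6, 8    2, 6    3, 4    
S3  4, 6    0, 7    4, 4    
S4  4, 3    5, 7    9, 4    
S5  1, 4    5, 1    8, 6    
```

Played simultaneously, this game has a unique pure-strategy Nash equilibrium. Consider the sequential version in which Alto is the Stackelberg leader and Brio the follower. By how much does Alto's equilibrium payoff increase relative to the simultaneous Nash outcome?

2

Solve by backward induction (Alto leads).
- S1: BR = Medium, leader payoff 6.
- S2: BR = Small, leader payoff 6.
- S3: BR = Medium, leader payoff 0.
- S4: BR = Medium, leader payoff 5.
- S5: BR = Large, leader payoff 8.
Maximizing over 6, 6, 0, 5, 8, Alto chooses S5. Subgame-perfect outcome: (S5, Large) with payoffs (8, 6).
Now find the simultaneous Nash equilibrium.
Alto's best replies: Small→S1; Medium→S1; Large→S4.
Brio's best replies: S1→Medium; S2→Small; S3→Medium; S4→Medium; S5→Large.
Only (S1, Medium) has each player best-responding; Nash payoffs (6, 6).
Alto's commitment gain: 8 − 6 = 2.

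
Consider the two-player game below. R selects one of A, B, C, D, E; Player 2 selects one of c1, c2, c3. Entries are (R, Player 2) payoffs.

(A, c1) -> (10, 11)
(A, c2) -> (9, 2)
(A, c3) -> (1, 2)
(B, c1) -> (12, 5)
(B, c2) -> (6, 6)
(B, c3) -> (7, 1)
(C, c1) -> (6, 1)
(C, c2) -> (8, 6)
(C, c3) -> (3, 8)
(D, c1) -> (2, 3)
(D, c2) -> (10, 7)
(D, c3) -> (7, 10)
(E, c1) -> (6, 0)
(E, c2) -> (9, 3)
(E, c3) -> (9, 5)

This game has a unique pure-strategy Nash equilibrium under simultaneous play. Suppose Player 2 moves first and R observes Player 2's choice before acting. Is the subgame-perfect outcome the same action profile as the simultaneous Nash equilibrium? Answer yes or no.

no

R best-responds to each possible Player 2 move:
- c1: R compares 10, 12, 6, 2, 6 and picks B; Player 2 would get 5.
- c2: R compares 9, 6, 8, 10, 9 and picks D; Player 2 would get 7.
- c3: R compares 1, 7, 3, 7, 9 and picks E; Player 2 would get 5.
Maximizing over 5, 7, 5, Player 2 chooses c2. Subgame-perfect outcome: (D, c2) with payoffs (10, 7).
Now find the simultaneous Nash equilibrium.
R's best replies: c1→B; c2→D; c3→E.
Player 2's best replies: A→c1; B→c2; C→c3; D→c3; E→c3.
Only (E, c3) has each player best-responding; Nash payoffs (9, 5).
Sequential outcome (D, c2) differs from the Nash profile (E, c3).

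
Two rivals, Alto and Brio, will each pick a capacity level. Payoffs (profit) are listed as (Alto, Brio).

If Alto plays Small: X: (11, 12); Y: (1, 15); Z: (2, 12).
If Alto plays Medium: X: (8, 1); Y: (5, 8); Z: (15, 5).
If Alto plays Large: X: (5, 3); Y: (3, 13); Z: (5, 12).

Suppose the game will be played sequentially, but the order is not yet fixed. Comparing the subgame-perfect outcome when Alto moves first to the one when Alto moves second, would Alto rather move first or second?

If Alto leads: Brio's best replies are Small→Y, Medium→Y, Large→Y; Alto's induced payoffs 1, 5, 3; outcome (Medium, Y), payoffs (5, 8).
If Brio leads: Alto's best replies are X→Small, Y→Medium, Z→Medium; Brio's induced payoffs 12, 8, 5; outcome (Small, X), payoffs (11, 12).
Alto gets 5 moving first and 11 moving second, so Alto prefers to move second.

second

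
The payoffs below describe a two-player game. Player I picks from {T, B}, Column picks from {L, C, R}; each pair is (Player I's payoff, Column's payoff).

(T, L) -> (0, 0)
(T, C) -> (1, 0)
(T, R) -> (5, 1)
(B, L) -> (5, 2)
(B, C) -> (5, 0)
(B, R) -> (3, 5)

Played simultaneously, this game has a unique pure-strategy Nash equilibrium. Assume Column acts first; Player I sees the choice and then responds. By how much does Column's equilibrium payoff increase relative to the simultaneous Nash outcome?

Solve by backward induction (Column leads).
- L: BR = B, leader payoff 2.
- C: BR = B, leader payoff 0.
- R: BR = T, leader payoff 1.
Maximizing over 2, 0, 1, Column chooses L. Subgame-perfect outcome: (B, L) with payoffs (5, 2).
Now find the simultaneous Nash equilibrium.
Player I's best replies: L→B; C→B; R→T.
Column's best replies: T→R; B→R.
The unique mutual best reply is (T, R), giving (5, 1).
Column's commitment gain: 2 − 1 = 1.

1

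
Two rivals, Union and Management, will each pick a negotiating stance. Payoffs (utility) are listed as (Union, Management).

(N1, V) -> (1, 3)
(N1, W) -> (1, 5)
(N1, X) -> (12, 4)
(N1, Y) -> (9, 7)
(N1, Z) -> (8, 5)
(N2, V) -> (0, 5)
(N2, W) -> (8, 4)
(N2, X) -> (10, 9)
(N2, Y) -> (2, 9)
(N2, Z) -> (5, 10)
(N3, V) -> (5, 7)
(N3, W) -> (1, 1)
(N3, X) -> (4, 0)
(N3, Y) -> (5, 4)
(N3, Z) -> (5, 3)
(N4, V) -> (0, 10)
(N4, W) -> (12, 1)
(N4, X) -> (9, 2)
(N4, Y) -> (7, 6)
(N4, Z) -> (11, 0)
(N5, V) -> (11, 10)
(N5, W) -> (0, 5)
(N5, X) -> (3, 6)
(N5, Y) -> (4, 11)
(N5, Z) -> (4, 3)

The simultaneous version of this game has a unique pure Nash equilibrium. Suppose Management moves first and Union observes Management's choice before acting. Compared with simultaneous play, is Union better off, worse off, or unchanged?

Union best-responds to each possible Management move:
- V: BR = N5, leader payoff 10.
- W: BR = N4, leader payoff 1.
- X: BR = N1, leader payoff 4.
- Y: BR = N1, leader payoff 7.
- Z: BR = N4, leader payoff 0.
Management's induced payoffs are 10, 1, 4, 7, 0, so Management commits to V. Subgame-perfect outcome: (N5, V) with payoffs (11, 10).
For the simultaneous game, intersect best replies.
Union's best replies: V→N5; W→N4; X→N1; Y→N1; Z→N4.
Management's best replies: N1→Y; N2→Z; N3→V; N4→V; N5→Y.
Only (N1, Y) has each player best-responding; Nash payoffs (9, 7).
Union earns 11 sequentially versus 9 at the Nash outcome: better off.

better off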